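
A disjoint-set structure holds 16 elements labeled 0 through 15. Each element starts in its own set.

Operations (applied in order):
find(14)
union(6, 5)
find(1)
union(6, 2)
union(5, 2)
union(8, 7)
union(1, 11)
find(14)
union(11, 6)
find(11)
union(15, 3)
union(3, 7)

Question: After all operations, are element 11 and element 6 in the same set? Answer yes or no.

Answer: yes

Derivation:
Step 1: find(14) -> no change; set of 14 is {14}
Step 2: union(6, 5) -> merged; set of 6 now {5, 6}
Step 3: find(1) -> no change; set of 1 is {1}
Step 4: union(6, 2) -> merged; set of 6 now {2, 5, 6}
Step 5: union(5, 2) -> already same set; set of 5 now {2, 5, 6}
Step 6: union(8, 7) -> merged; set of 8 now {7, 8}
Step 7: union(1, 11) -> merged; set of 1 now {1, 11}
Step 8: find(14) -> no change; set of 14 is {14}
Step 9: union(11, 6) -> merged; set of 11 now {1, 2, 5, 6, 11}
Step 10: find(11) -> no change; set of 11 is {1, 2, 5, 6, 11}
Step 11: union(15, 3) -> merged; set of 15 now {3, 15}
Step 12: union(3, 7) -> merged; set of 3 now {3, 7, 8, 15}
Set of 11: {1, 2, 5, 6, 11}; 6 is a member.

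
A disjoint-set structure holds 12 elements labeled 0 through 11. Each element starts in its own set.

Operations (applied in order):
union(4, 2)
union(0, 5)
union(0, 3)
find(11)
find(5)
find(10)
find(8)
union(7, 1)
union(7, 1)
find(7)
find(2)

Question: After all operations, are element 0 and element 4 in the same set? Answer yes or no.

Step 1: union(4, 2) -> merged; set of 4 now {2, 4}
Step 2: union(0, 5) -> merged; set of 0 now {0, 5}
Step 3: union(0, 3) -> merged; set of 0 now {0, 3, 5}
Step 4: find(11) -> no change; set of 11 is {11}
Step 5: find(5) -> no change; set of 5 is {0, 3, 5}
Step 6: find(10) -> no change; set of 10 is {10}
Step 7: find(8) -> no change; set of 8 is {8}
Step 8: union(7, 1) -> merged; set of 7 now {1, 7}
Step 9: union(7, 1) -> already same set; set of 7 now {1, 7}
Step 10: find(7) -> no change; set of 7 is {1, 7}
Step 11: find(2) -> no change; set of 2 is {2, 4}
Set of 0: {0, 3, 5}; 4 is not a member.

Answer: no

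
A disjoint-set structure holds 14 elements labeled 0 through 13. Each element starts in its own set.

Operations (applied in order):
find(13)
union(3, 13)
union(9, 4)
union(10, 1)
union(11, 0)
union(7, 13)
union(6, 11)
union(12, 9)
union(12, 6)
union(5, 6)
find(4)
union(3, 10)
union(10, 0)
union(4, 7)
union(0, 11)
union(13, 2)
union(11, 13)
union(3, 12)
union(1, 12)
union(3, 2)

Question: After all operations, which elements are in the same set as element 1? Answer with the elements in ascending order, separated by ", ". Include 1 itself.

Answer: 0, 1, 2, 3, 4, 5, 6, 7, 9, 10, 11, 12, 13

Derivation:
Step 1: find(13) -> no change; set of 13 is {13}
Step 2: union(3, 13) -> merged; set of 3 now {3, 13}
Step 3: union(9, 4) -> merged; set of 9 now {4, 9}
Step 4: union(10, 1) -> merged; set of 10 now {1, 10}
Step 5: union(11, 0) -> merged; set of 11 now {0, 11}
Step 6: union(7, 13) -> merged; set of 7 now {3, 7, 13}
Step 7: union(6, 11) -> merged; set of 6 now {0, 6, 11}
Step 8: union(12, 9) -> merged; set of 12 now {4, 9, 12}
Step 9: union(12, 6) -> merged; set of 12 now {0, 4, 6, 9, 11, 12}
Step 10: union(5, 6) -> merged; set of 5 now {0, 4, 5, 6, 9, 11, 12}
Step 11: find(4) -> no change; set of 4 is {0, 4, 5, 6, 9, 11, 12}
Step 12: union(3, 10) -> merged; set of 3 now {1, 3, 7, 10, 13}
Step 13: union(10, 0) -> merged; set of 10 now {0, 1, 3, 4, 5, 6, 7, 9, 10, 11, 12, 13}
Step 14: union(4, 7) -> already same set; set of 4 now {0, 1, 3, 4, 5, 6, 7, 9, 10, 11, 12, 13}
Step 15: union(0, 11) -> already same set; set of 0 now {0, 1, 3, 4, 5, 6, 7, 9, 10, 11, 12, 13}
Step 16: union(13, 2) -> merged; set of 13 now {0, 1, 2, 3, 4, 5, 6, 7, 9, 10, 11, 12, 13}
Step 17: union(11, 13) -> already same set; set of 11 now {0, 1, 2, 3, 4, 5, 6, 7, 9, 10, 11, 12, 13}
Step 18: union(3, 12) -> already same set; set of 3 now {0, 1, 2, 3, 4, 5, 6, 7, 9, 10, 11, 12, 13}
Step 19: union(1, 12) -> already same set; set of 1 now {0, 1, 2, 3, 4, 5, 6, 7, 9, 10, 11, 12, 13}
Step 20: union(3, 2) -> already same set; set of 3 now {0, 1, 2, 3, 4, 5, 6, 7, 9, 10, 11, 12, 13}
Component of 1: {0, 1, 2, 3, 4, 5, 6, 7, 9, 10, 11, 12, 13}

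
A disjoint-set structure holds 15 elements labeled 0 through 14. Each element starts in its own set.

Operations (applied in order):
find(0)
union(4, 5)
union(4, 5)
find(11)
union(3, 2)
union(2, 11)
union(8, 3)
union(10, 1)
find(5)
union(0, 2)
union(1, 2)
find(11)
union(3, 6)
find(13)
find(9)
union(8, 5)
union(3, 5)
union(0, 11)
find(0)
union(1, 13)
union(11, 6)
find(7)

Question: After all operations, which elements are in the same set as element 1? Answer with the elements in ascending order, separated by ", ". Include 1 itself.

Step 1: find(0) -> no change; set of 0 is {0}
Step 2: union(4, 5) -> merged; set of 4 now {4, 5}
Step 3: union(4, 5) -> already same set; set of 4 now {4, 5}
Step 4: find(11) -> no change; set of 11 is {11}
Step 5: union(3, 2) -> merged; set of 3 now {2, 3}
Step 6: union(2, 11) -> merged; set of 2 now {2, 3, 11}
Step 7: union(8, 3) -> merged; set of 8 now {2, 3, 8, 11}
Step 8: union(10, 1) -> merged; set of 10 now {1, 10}
Step 9: find(5) -> no change; set of 5 is {4, 5}
Step 10: union(0, 2) -> merged; set of 0 now {0, 2, 3, 8, 11}
Step 11: union(1, 2) -> merged; set of 1 now {0, 1, 2, 3, 8, 10, 11}
Step 12: find(11) -> no change; set of 11 is {0, 1, 2, 3, 8, 10, 11}
Step 13: union(3, 6) -> merged; set of 3 now {0, 1, 2, 3, 6, 8, 10, 11}
Step 14: find(13) -> no change; set of 13 is {13}
Step 15: find(9) -> no change; set of 9 is {9}
Step 16: union(8, 5) -> merged; set of 8 now {0, 1, 2, 3, 4, 5, 6, 8, 10, 11}
Step 17: union(3, 5) -> already same set; set of 3 now {0, 1, 2, 3, 4, 5, 6, 8, 10, 11}
Step 18: union(0, 11) -> already same set; set of 0 now {0, 1, 2, 3, 4, 5, 6, 8, 10, 11}
Step 19: find(0) -> no change; set of 0 is {0, 1, 2, 3, 4, 5, 6, 8, 10, 11}
Step 20: union(1, 13) -> merged; set of 1 now {0, 1, 2, 3, 4, 5, 6, 8, 10, 11, 13}
Step 21: union(11, 6) -> already same set; set of 11 now {0, 1, 2, 3, 4, 5, 6, 8, 10, 11, 13}
Step 22: find(7) -> no change; set of 7 is {7}
Component of 1: {0, 1, 2, 3, 4, 5, 6, 8, 10, 11, 13}

Answer: 0, 1, 2, 3, 4, 5, 6, 8, 10, 11, 13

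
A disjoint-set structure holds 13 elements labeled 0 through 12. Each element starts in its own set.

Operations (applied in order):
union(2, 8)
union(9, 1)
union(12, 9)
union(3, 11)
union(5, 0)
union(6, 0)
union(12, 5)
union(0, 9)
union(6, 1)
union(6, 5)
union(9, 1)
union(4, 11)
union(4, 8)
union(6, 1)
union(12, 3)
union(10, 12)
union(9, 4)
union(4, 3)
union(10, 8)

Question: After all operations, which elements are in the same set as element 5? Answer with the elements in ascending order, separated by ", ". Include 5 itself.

Step 1: union(2, 8) -> merged; set of 2 now {2, 8}
Step 2: union(9, 1) -> merged; set of 9 now {1, 9}
Step 3: union(12, 9) -> merged; set of 12 now {1, 9, 12}
Step 4: union(3, 11) -> merged; set of 3 now {3, 11}
Step 5: union(5, 0) -> merged; set of 5 now {0, 5}
Step 6: union(6, 0) -> merged; set of 6 now {0, 5, 6}
Step 7: union(12, 5) -> merged; set of 12 now {0, 1, 5, 6, 9, 12}
Step 8: union(0, 9) -> already same set; set of 0 now {0, 1, 5, 6, 9, 12}
Step 9: union(6, 1) -> already same set; set of 6 now {0, 1, 5, 6, 9, 12}
Step 10: union(6, 5) -> already same set; set of 6 now {0, 1, 5, 6, 9, 12}
Step 11: union(9, 1) -> already same set; set of 9 now {0, 1, 5, 6, 9, 12}
Step 12: union(4, 11) -> merged; set of 4 now {3, 4, 11}
Step 13: union(4, 8) -> merged; set of 4 now {2, 3, 4, 8, 11}
Step 14: union(6, 1) -> already same set; set of 6 now {0, 1, 5, 6, 9, 12}
Step 15: union(12, 3) -> merged; set of 12 now {0, 1, 2, 3, 4, 5, 6, 8, 9, 11, 12}
Step 16: union(10, 12) -> merged; set of 10 now {0, 1, 2, 3, 4, 5, 6, 8, 9, 10, 11, 12}
Step 17: union(9, 4) -> already same set; set of 9 now {0, 1, 2, 3, 4, 5, 6, 8, 9, 10, 11, 12}
Step 18: union(4, 3) -> already same set; set of 4 now {0, 1, 2, 3, 4, 5, 6, 8, 9, 10, 11, 12}
Step 19: union(10, 8) -> already same set; set of 10 now {0, 1, 2, 3, 4, 5, 6, 8, 9, 10, 11, 12}
Component of 5: {0, 1, 2, 3, 4, 5, 6, 8, 9, 10, 11, 12}

Answer: 0, 1, 2, 3, 4, 5, 6, 8, 9, 10, 11, 12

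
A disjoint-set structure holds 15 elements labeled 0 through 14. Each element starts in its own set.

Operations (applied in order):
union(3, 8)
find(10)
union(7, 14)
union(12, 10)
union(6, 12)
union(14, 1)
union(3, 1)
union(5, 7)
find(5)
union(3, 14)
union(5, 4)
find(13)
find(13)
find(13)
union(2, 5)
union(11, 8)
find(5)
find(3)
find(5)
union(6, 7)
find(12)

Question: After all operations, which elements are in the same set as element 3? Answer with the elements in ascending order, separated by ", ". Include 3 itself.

Answer: 1, 2, 3, 4, 5, 6, 7, 8, 10, 11, 12, 14

Derivation:
Step 1: union(3, 8) -> merged; set of 3 now {3, 8}
Step 2: find(10) -> no change; set of 10 is {10}
Step 3: union(7, 14) -> merged; set of 7 now {7, 14}
Step 4: union(12, 10) -> merged; set of 12 now {10, 12}
Step 5: union(6, 12) -> merged; set of 6 now {6, 10, 12}
Step 6: union(14, 1) -> merged; set of 14 now {1, 7, 14}
Step 7: union(3, 1) -> merged; set of 3 now {1, 3, 7, 8, 14}
Step 8: union(5, 7) -> merged; set of 5 now {1, 3, 5, 7, 8, 14}
Step 9: find(5) -> no change; set of 5 is {1, 3, 5, 7, 8, 14}
Step 10: union(3, 14) -> already same set; set of 3 now {1, 3, 5, 7, 8, 14}
Step 11: union(5, 4) -> merged; set of 5 now {1, 3, 4, 5, 7, 8, 14}
Step 12: find(13) -> no change; set of 13 is {13}
Step 13: find(13) -> no change; set of 13 is {13}
Step 14: find(13) -> no change; set of 13 is {13}
Step 15: union(2, 5) -> merged; set of 2 now {1, 2, 3, 4, 5, 7, 8, 14}
Step 16: union(11, 8) -> merged; set of 11 now {1, 2, 3, 4, 5, 7, 8, 11, 14}
Step 17: find(5) -> no change; set of 5 is {1, 2, 3, 4, 5, 7, 8, 11, 14}
Step 18: find(3) -> no change; set of 3 is {1, 2, 3, 4, 5, 7, 8, 11, 14}
Step 19: find(5) -> no change; set of 5 is {1, 2, 3, 4, 5, 7, 8, 11, 14}
Step 20: union(6, 7) -> merged; set of 6 now {1, 2, 3, 4, 5, 6, 7, 8, 10, 11, 12, 14}
Step 21: find(12) -> no change; set of 12 is {1, 2, 3, 4, 5, 6, 7, 8, 10, 11, 12, 14}
Component of 3: {1, 2, 3, 4, 5, 6, 7, 8, 10, 11, 12, 14}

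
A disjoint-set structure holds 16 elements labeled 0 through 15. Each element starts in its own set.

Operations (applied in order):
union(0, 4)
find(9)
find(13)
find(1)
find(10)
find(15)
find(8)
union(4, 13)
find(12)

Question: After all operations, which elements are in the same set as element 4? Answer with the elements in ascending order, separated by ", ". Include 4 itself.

Step 1: union(0, 4) -> merged; set of 0 now {0, 4}
Step 2: find(9) -> no change; set of 9 is {9}
Step 3: find(13) -> no change; set of 13 is {13}
Step 4: find(1) -> no change; set of 1 is {1}
Step 5: find(10) -> no change; set of 10 is {10}
Step 6: find(15) -> no change; set of 15 is {15}
Step 7: find(8) -> no change; set of 8 is {8}
Step 8: union(4, 13) -> merged; set of 4 now {0, 4, 13}
Step 9: find(12) -> no change; set of 12 is {12}
Component of 4: {0, 4, 13}

Answer: 0, 4, 13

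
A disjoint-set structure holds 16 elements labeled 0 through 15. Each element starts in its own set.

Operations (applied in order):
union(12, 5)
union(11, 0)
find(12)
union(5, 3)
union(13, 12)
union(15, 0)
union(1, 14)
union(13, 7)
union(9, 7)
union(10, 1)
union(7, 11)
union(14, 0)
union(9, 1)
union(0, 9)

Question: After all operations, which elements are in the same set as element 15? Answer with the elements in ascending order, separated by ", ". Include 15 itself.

Answer: 0, 1, 3, 5, 7, 9, 10, 11, 12, 13, 14, 15

Derivation:
Step 1: union(12, 5) -> merged; set of 12 now {5, 12}
Step 2: union(11, 0) -> merged; set of 11 now {0, 11}
Step 3: find(12) -> no change; set of 12 is {5, 12}
Step 4: union(5, 3) -> merged; set of 5 now {3, 5, 12}
Step 5: union(13, 12) -> merged; set of 13 now {3, 5, 12, 13}
Step 6: union(15, 0) -> merged; set of 15 now {0, 11, 15}
Step 7: union(1, 14) -> merged; set of 1 now {1, 14}
Step 8: union(13, 7) -> merged; set of 13 now {3, 5, 7, 12, 13}
Step 9: union(9, 7) -> merged; set of 9 now {3, 5, 7, 9, 12, 13}
Step 10: union(10, 1) -> merged; set of 10 now {1, 10, 14}
Step 11: union(7, 11) -> merged; set of 7 now {0, 3, 5, 7, 9, 11, 12, 13, 15}
Step 12: union(14, 0) -> merged; set of 14 now {0, 1, 3, 5, 7, 9, 10, 11, 12, 13, 14, 15}
Step 13: union(9, 1) -> already same set; set of 9 now {0, 1, 3, 5, 7, 9, 10, 11, 12, 13, 14, 15}
Step 14: union(0, 9) -> already same set; set of 0 now {0, 1, 3, 5, 7, 9, 10, 11, 12, 13, 14, 15}
Component of 15: {0, 1, 3, 5, 7, 9, 10, 11, 12, 13, 14, 15}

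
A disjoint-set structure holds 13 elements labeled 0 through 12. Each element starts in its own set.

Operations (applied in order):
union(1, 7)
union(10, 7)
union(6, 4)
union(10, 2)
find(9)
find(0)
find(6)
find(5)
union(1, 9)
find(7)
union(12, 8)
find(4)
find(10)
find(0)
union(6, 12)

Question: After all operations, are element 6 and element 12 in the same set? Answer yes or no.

Answer: yes

Derivation:
Step 1: union(1, 7) -> merged; set of 1 now {1, 7}
Step 2: union(10, 7) -> merged; set of 10 now {1, 7, 10}
Step 3: union(6, 4) -> merged; set of 6 now {4, 6}
Step 4: union(10, 2) -> merged; set of 10 now {1, 2, 7, 10}
Step 5: find(9) -> no change; set of 9 is {9}
Step 6: find(0) -> no change; set of 0 is {0}
Step 7: find(6) -> no change; set of 6 is {4, 6}
Step 8: find(5) -> no change; set of 5 is {5}
Step 9: union(1, 9) -> merged; set of 1 now {1, 2, 7, 9, 10}
Step 10: find(7) -> no change; set of 7 is {1, 2, 7, 9, 10}
Step 11: union(12, 8) -> merged; set of 12 now {8, 12}
Step 12: find(4) -> no change; set of 4 is {4, 6}
Step 13: find(10) -> no change; set of 10 is {1, 2, 7, 9, 10}
Step 14: find(0) -> no change; set of 0 is {0}
Step 15: union(6, 12) -> merged; set of 6 now {4, 6, 8, 12}
Set of 6: {4, 6, 8, 12}; 12 is a member.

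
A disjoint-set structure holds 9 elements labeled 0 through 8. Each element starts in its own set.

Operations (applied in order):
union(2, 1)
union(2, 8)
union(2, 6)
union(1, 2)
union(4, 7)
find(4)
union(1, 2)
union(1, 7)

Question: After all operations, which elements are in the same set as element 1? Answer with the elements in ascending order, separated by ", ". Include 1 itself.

Answer: 1, 2, 4, 6, 7, 8

Derivation:
Step 1: union(2, 1) -> merged; set of 2 now {1, 2}
Step 2: union(2, 8) -> merged; set of 2 now {1, 2, 8}
Step 3: union(2, 6) -> merged; set of 2 now {1, 2, 6, 8}
Step 4: union(1, 2) -> already same set; set of 1 now {1, 2, 6, 8}
Step 5: union(4, 7) -> merged; set of 4 now {4, 7}
Step 6: find(4) -> no change; set of 4 is {4, 7}
Step 7: union(1, 2) -> already same set; set of 1 now {1, 2, 6, 8}
Step 8: union(1, 7) -> merged; set of 1 now {1, 2, 4, 6, 7, 8}
Component of 1: {1, 2, 4, 6, 7, 8}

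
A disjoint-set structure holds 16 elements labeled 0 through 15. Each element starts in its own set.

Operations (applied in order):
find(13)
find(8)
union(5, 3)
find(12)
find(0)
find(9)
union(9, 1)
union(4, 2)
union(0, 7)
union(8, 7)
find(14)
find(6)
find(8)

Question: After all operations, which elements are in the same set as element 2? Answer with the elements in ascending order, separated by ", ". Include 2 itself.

Answer: 2, 4

Derivation:
Step 1: find(13) -> no change; set of 13 is {13}
Step 2: find(8) -> no change; set of 8 is {8}
Step 3: union(5, 3) -> merged; set of 5 now {3, 5}
Step 4: find(12) -> no change; set of 12 is {12}
Step 5: find(0) -> no change; set of 0 is {0}
Step 6: find(9) -> no change; set of 9 is {9}
Step 7: union(9, 1) -> merged; set of 9 now {1, 9}
Step 8: union(4, 2) -> merged; set of 4 now {2, 4}
Step 9: union(0, 7) -> merged; set of 0 now {0, 7}
Step 10: union(8, 7) -> merged; set of 8 now {0, 7, 8}
Step 11: find(14) -> no change; set of 14 is {14}
Step 12: find(6) -> no change; set of 6 is {6}
Step 13: find(8) -> no change; set of 8 is {0, 7, 8}
Component of 2: {2, 4}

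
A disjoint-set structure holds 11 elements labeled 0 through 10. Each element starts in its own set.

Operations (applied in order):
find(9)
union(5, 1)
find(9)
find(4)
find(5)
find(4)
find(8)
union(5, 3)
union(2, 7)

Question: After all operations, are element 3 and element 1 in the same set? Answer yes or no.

Answer: yes

Derivation:
Step 1: find(9) -> no change; set of 9 is {9}
Step 2: union(5, 1) -> merged; set of 5 now {1, 5}
Step 3: find(9) -> no change; set of 9 is {9}
Step 4: find(4) -> no change; set of 4 is {4}
Step 5: find(5) -> no change; set of 5 is {1, 5}
Step 6: find(4) -> no change; set of 4 is {4}
Step 7: find(8) -> no change; set of 8 is {8}
Step 8: union(5, 3) -> merged; set of 5 now {1, 3, 5}
Step 9: union(2, 7) -> merged; set of 2 now {2, 7}
Set of 3: {1, 3, 5}; 1 is a member.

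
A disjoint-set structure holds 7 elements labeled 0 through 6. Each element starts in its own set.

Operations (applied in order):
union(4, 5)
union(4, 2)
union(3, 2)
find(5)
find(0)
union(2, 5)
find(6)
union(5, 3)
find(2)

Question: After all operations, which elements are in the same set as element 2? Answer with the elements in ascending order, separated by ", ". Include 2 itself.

Step 1: union(4, 5) -> merged; set of 4 now {4, 5}
Step 2: union(4, 2) -> merged; set of 4 now {2, 4, 5}
Step 3: union(3, 2) -> merged; set of 3 now {2, 3, 4, 5}
Step 4: find(5) -> no change; set of 5 is {2, 3, 4, 5}
Step 5: find(0) -> no change; set of 0 is {0}
Step 6: union(2, 5) -> already same set; set of 2 now {2, 3, 4, 5}
Step 7: find(6) -> no change; set of 6 is {6}
Step 8: union(5, 3) -> already same set; set of 5 now {2, 3, 4, 5}
Step 9: find(2) -> no change; set of 2 is {2, 3, 4, 5}
Component of 2: {2, 3, 4, 5}

Answer: 2, 3, 4, 5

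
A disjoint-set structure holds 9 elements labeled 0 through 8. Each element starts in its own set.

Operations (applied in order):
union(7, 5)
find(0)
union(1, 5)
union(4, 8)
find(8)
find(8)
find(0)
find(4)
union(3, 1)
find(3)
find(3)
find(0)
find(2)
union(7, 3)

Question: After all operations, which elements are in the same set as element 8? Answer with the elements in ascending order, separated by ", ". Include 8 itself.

Answer: 4, 8

Derivation:
Step 1: union(7, 5) -> merged; set of 7 now {5, 7}
Step 2: find(0) -> no change; set of 0 is {0}
Step 3: union(1, 5) -> merged; set of 1 now {1, 5, 7}
Step 4: union(4, 8) -> merged; set of 4 now {4, 8}
Step 5: find(8) -> no change; set of 8 is {4, 8}
Step 6: find(8) -> no change; set of 8 is {4, 8}
Step 7: find(0) -> no change; set of 0 is {0}
Step 8: find(4) -> no change; set of 4 is {4, 8}
Step 9: union(3, 1) -> merged; set of 3 now {1, 3, 5, 7}
Step 10: find(3) -> no change; set of 3 is {1, 3, 5, 7}
Step 11: find(3) -> no change; set of 3 is {1, 3, 5, 7}
Step 12: find(0) -> no change; set of 0 is {0}
Step 13: find(2) -> no change; set of 2 is {2}
Step 14: union(7, 3) -> already same set; set of 7 now {1, 3, 5, 7}
Component of 8: {4, 8}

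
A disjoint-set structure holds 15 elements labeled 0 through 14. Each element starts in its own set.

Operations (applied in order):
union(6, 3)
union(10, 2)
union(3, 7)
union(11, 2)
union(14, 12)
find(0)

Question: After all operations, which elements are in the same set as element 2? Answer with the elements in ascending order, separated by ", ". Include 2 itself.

Answer: 2, 10, 11

Derivation:
Step 1: union(6, 3) -> merged; set of 6 now {3, 6}
Step 2: union(10, 2) -> merged; set of 10 now {2, 10}
Step 3: union(3, 7) -> merged; set of 3 now {3, 6, 7}
Step 4: union(11, 2) -> merged; set of 11 now {2, 10, 11}
Step 5: union(14, 12) -> merged; set of 14 now {12, 14}
Step 6: find(0) -> no change; set of 0 is {0}
Component of 2: {2, 10, 11}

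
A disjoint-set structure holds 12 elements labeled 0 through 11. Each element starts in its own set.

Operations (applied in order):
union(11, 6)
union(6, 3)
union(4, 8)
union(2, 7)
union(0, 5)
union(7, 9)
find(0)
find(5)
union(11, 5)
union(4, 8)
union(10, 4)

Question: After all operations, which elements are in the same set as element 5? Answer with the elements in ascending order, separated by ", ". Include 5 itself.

Answer: 0, 3, 5, 6, 11

Derivation:
Step 1: union(11, 6) -> merged; set of 11 now {6, 11}
Step 2: union(6, 3) -> merged; set of 6 now {3, 6, 11}
Step 3: union(4, 8) -> merged; set of 4 now {4, 8}
Step 4: union(2, 7) -> merged; set of 2 now {2, 7}
Step 5: union(0, 5) -> merged; set of 0 now {0, 5}
Step 6: union(7, 9) -> merged; set of 7 now {2, 7, 9}
Step 7: find(0) -> no change; set of 0 is {0, 5}
Step 8: find(5) -> no change; set of 5 is {0, 5}
Step 9: union(11, 5) -> merged; set of 11 now {0, 3, 5, 6, 11}
Step 10: union(4, 8) -> already same set; set of 4 now {4, 8}
Step 11: union(10, 4) -> merged; set of 10 now {4, 8, 10}
Component of 5: {0, 3, 5, 6, 11}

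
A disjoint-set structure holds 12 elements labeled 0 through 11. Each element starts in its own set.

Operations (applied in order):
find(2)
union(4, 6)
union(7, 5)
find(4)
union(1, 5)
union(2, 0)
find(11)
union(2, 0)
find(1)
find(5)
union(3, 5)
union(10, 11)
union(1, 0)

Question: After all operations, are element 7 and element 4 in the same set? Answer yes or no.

Answer: no

Derivation:
Step 1: find(2) -> no change; set of 2 is {2}
Step 2: union(4, 6) -> merged; set of 4 now {4, 6}
Step 3: union(7, 5) -> merged; set of 7 now {5, 7}
Step 4: find(4) -> no change; set of 4 is {4, 6}
Step 5: union(1, 5) -> merged; set of 1 now {1, 5, 7}
Step 6: union(2, 0) -> merged; set of 2 now {0, 2}
Step 7: find(11) -> no change; set of 11 is {11}
Step 8: union(2, 0) -> already same set; set of 2 now {0, 2}
Step 9: find(1) -> no change; set of 1 is {1, 5, 7}
Step 10: find(5) -> no change; set of 5 is {1, 5, 7}
Step 11: union(3, 5) -> merged; set of 3 now {1, 3, 5, 7}
Step 12: union(10, 11) -> merged; set of 10 now {10, 11}
Step 13: union(1, 0) -> merged; set of 1 now {0, 1, 2, 3, 5, 7}
Set of 7: {0, 1, 2, 3, 5, 7}; 4 is not a member.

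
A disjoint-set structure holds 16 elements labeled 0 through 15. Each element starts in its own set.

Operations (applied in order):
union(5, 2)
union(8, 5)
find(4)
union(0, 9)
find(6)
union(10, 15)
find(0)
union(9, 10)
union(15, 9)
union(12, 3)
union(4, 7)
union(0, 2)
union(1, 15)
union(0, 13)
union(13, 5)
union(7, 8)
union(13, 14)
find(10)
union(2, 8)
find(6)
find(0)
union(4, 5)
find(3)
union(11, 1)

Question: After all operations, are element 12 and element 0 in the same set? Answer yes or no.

Step 1: union(5, 2) -> merged; set of 5 now {2, 5}
Step 2: union(8, 5) -> merged; set of 8 now {2, 5, 8}
Step 3: find(4) -> no change; set of 4 is {4}
Step 4: union(0, 9) -> merged; set of 0 now {0, 9}
Step 5: find(6) -> no change; set of 6 is {6}
Step 6: union(10, 15) -> merged; set of 10 now {10, 15}
Step 7: find(0) -> no change; set of 0 is {0, 9}
Step 8: union(9, 10) -> merged; set of 9 now {0, 9, 10, 15}
Step 9: union(15, 9) -> already same set; set of 15 now {0, 9, 10, 15}
Step 10: union(12, 3) -> merged; set of 12 now {3, 12}
Step 11: union(4, 7) -> merged; set of 4 now {4, 7}
Step 12: union(0, 2) -> merged; set of 0 now {0, 2, 5, 8, 9, 10, 15}
Step 13: union(1, 15) -> merged; set of 1 now {0, 1, 2, 5, 8, 9, 10, 15}
Step 14: union(0, 13) -> merged; set of 0 now {0, 1, 2, 5, 8, 9, 10, 13, 15}
Step 15: union(13, 5) -> already same set; set of 13 now {0, 1, 2, 5, 8, 9, 10, 13, 15}
Step 16: union(7, 8) -> merged; set of 7 now {0, 1, 2, 4, 5, 7, 8, 9, 10, 13, 15}
Step 17: union(13, 14) -> merged; set of 13 now {0, 1, 2, 4, 5, 7, 8, 9, 10, 13, 14, 15}
Step 18: find(10) -> no change; set of 10 is {0, 1, 2, 4, 5, 7, 8, 9, 10, 13, 14, 15}
Step 19: union(2, 8) -> already same set; set of 2 now {0, 1, 2, 4, 5, 7, 8, 9, 10, 13, 14, 15}
Step 20: find(6) -> no change; set of 6 is {6}
Step 21: find(0) -> no change; set of 0 is {0, 1, 2, 4, 5, 7, 8, 9, 10, 13, 14, 15}
Step 22: union(4, 5) -> already same set; set of 4 now {0, 1, 2, 4, 5, 7, 8, 9, 10, 13, 14, 15}
Step 23: find(3) -> no change; set of 3 is {3, 12}
Step 24: union(11, 1) -> merged; set of 11 now {0, 1, 2, 4, 5, 7, 8, 9, 10, 11, 13, 14, 15}
Set of 12: {3, 12}; 0 is not a member.

Answer: no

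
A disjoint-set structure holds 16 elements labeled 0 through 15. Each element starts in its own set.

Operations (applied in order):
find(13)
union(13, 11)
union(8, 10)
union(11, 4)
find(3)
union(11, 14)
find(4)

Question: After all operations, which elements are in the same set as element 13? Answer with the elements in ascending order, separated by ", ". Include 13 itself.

Step 1: find(13) -> no change; set of 13 is {13}
Step 2: union(13, 11) -> merged; set of 13 now {11, 13}
Step 3: union(8, 10) -> merged; set of 8 now {8, 10}
Step 4: union(11, 4) -> merged; set of 11 now {4, 11, 13}
Step 5: find(3) -> no change; set of 3 is {3}
Step 6: union(11, 14) -> merged; set of 11 now {4, 11, 13, 14}
Step 7: find(4) -> no change; set of 4 is {4, 11, 13, 14}
Component of 13: {4, 11, 13, 14}

Answer: 4, 11, 13, 14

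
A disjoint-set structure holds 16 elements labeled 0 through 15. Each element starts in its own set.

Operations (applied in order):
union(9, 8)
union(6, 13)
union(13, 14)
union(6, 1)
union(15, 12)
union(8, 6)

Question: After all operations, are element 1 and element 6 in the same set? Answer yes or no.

Answer: yes

Derivation:
Step 1: union(9, 8) -> merged; set of 9 now {8, 9}
Step 2: union(6, 13) -> merged; set of 6 now {6, 13}
Step 3: union(13, 14) -> merged; set of 13 now {6, 13, 14}
Step 4: union(6, 1) -> merged; set of 6 now {1, 6, 13, 14}
Step 5: union(15, 12) -> merged; set of 15 now {12, 15}
Step 6: union(8, 6) -> merged; set of 8 now {1, 6, 8, 9, 13, 14}
Set of 1: {1, 6, 8, 9, 13, 14}; 6 is a member.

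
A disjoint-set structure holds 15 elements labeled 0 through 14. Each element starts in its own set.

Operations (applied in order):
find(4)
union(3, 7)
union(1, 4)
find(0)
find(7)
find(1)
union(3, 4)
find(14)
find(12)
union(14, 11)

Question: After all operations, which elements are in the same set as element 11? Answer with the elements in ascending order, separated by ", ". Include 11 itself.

Step 1: find(4) -> no change; set of 4 is {4}
Step 2: union(3, 7) -> merged; set of 3 now {3, 7}
Step 3: union(1, 4) -> merged; set of 1 now {1, 4}
Step 4: find(0) -> no change; set of 0 is {0}
Step 5: find(7) -> no change; set of 7 is {3, 7}
Step 6: find(1) -> no change; set of 1 is {1, 4}
Step 7: union(3, 4) -> merged; set of 3 now {1, 3, 4, 7}
Step 8: find(14) -> no change; set of 14 is {14}
Step 9: find(12) -> no change; set of 12 is {12}
Step 10: union(14, 11) -> merged; set of 14 now {11, 14}
Component of 11: {11, 14}

Answer: 11, 14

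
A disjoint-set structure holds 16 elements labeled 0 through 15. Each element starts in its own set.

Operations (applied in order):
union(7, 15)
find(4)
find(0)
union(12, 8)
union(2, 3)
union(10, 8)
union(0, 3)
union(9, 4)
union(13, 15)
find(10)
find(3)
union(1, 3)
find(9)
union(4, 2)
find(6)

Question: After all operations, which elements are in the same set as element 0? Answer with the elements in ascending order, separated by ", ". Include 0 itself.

Answer: 0, 1, 2, 3, 4, 9

Derivation:
Step 1: union(7, 15) -> merged; set of 7 now {7, 15}
Step 2: find(4) -> no change; set of 4 is {4}
Step 3: find(0) -> no change; set of 0 is {0}
Step 4: union(12, 8) -> merged; set of 12 now {8, 12}
Step 5: union(2, 3) -> merged; set of 2 now {2, 3}
Step 6: union(10, 8) -> merged; set of 10 now {8, 10, 12}
Step 7: union(0, 3) -> merged; set of 0 now {0, 2, 3}
Step 8: union(9, 4) -> merged; set of 9 now {4, 9}
Step 9: union(13, 15) -> merged; set of 13 now {7, 13, 15}
Step 10: find(10) -> no change; set of 10 is {8, 10, 12}
Step 11: find(3) -> no change; set of 3 is {0, 2, 3}
Step 12: union(1, 3) -> merged; set of 1 now {0, 1, 2, 3}
Step 13: find(9) -> no change; set of 9 is {4, 9}
Step 14: union(4, 2) -> merged; set of 4 now {0, 1, 2, 3, 4, 9}
Step 15: find(6) -> no change; set of 6 is {6}
Component of 0: {0, 1, 2, 3, 4, 9}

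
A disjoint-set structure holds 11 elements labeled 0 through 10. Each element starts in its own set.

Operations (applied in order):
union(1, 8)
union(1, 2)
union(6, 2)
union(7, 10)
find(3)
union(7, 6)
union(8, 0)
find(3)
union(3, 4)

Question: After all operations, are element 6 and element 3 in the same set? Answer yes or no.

Step 1: union(1, 8) -> merged; set of 1 now {1, 8}
Step 2: union(1, 2) -> merged; set of 1 now {1, 2, 8}
Step 3: union(6, 2) -> merged; set of 6 now {1, 2, 6, 8}
Step 4: union(7, 10) -> merged; set of 7 now {7, 10}
Step 5: find(3) -> no change; set of 3 is {3}
Step 6: union(7, 6) -> merged; set of 7 now {1, 2, 6, 7, 8, 10}
Step 7: union(8, 0) -> merged; set of 8 now {0, 1, 2, 6, 7, 8, 10}
Step 8: find(3) -> no change; set of 3 is {3}
Step 9: union(3, 4) -> merged; set of 3 now {3, 4}
Set of 6: {0, 1, 2, 6, 7, 8, 10}; 3 is not a member.

Answer: no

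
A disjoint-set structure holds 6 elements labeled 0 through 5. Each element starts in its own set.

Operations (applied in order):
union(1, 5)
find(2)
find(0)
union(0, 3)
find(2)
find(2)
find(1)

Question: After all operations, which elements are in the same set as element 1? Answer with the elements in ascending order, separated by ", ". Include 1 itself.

Step 1: union(1, 5) -> merged; set of 1 now {1, 5}
Step 2: find(2) -> no change; set of 2 is {2}
Step 3: find(0) -> no change; set of 0 is {0}
Step 4: union(0, 3) -> merged; set of 0 now {0, 3}
Step 5: find(2) -> no change; set of 2 is {2}
Step 6: find(2) -> no change; set of 2 is {2}
Step 7: find(1) -> no change; set of 1 is {1, 5}
Component of 1: {1, 5}

Answer: 1, 5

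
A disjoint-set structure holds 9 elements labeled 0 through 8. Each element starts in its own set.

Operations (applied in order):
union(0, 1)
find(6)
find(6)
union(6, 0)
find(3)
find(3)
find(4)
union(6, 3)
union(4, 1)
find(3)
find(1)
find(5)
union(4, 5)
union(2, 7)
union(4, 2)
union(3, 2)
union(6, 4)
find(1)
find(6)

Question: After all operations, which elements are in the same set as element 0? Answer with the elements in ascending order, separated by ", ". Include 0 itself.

Answer: 0, 1, 2, 3, 4, 5, 6, 7

Derivation:
Step 1: union(0, 1) -> merged; set of 0 now {0, 1}
Step 2: find(6) -> no change; set of 6 is {6}
Step 3: find(6) -> no change; set of 6 is {6}
Step 4: union(6, 0) -> merged; set of 6 now {0, 1, 6}
Step 5: find(3) -> no change; set of 3 is {3}
Step 6: find(3) -> no change; set of 3 is {3}
Step 7: find(4) -> no change; set of 4 is {4}
Step 8: union(6, 3) -> merged; set of 6 now {0, 1, 3, 6}
Step 9: union(4, 1) -> merged; set of 4 now {0, 1, 3, 4, 6}
Step 10: find(3) -> no change; set of 3 is {0, 1, 3, 4, 6}
Step 11: find(1) -> no change; set of 1 is {0, 1, 3, 4, 6}
Step 12: find(5) -> no change; set of 5 is {5}
Step 13: union(4, 5) -> merged; set of 4 now {0, 1, 3, 4, 5, 6}
Step 14: union(2, 7) -> merged; set of 2 now {2, 7}
Step 15: union(4, 2) -> merged; set of 4 now {0, 1, 2, 3, 4, 5, 6, 7}
Step 16: union(3, 2) -> already same set; set of 3 now {0, 1, 2, 3, 4, 5, 6, 7}
Step 17: union(6, 4) -> already same set; set of 6 now {0, 1, 2, 3, 4, 5, 6, 7}
Step 18: find(1) -> no change; set of 1 is {0, 1, 2, 3, 4, 5, 6, 7}
Step 19: find(6) -> no change; set of 6 is {0, 1, 2, 3, 4, 5, 6, 7}
Component of 0: {0, 1, 2, 3, 4, 5, 6, 7}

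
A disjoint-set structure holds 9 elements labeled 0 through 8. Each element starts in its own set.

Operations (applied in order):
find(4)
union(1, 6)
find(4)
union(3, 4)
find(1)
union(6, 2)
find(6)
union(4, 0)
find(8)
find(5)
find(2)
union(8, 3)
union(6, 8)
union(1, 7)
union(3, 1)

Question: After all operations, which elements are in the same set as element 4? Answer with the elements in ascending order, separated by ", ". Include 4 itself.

Step 1: find(4) -> no change; set of 4 is {4}
Step 2: union(1, 6) -> merged; set of 1 now {1, 6}
Step 3: find(4) -> no change; set of 4 is {4}
Step 4: union(3, 4) -> merged; set of 3 now {3, 4}
Step 5: find(1) -> no change; set of 1 is {1, 6}
Step 6: union(6, 2) -> merged; set of 6 now {1, 2, 6}
Step 7: find(6) -> no change; set of 6 is {1, 2, 6}
Step 8: union(4, 0) -> merged; set of 4 now {0, 3, 4}
Step 9: find(8) -> no change; set of 8 is {8}
Step 10: find(5) -> no change; set of 5 is {5}
Step 11: find(2) -> no change; set of 2 is {1, 2, 6}
Step 12: union(8, 3) -> merged; set of 8 now {0, 3, 4, 8}
Step 13: union(6, 8) -> merged; set of 6 now {0, 1, 2, 3, 4, 6, 8}
Step 14: union(1, 7) -> merged; set of 1 now {0, 1, 2, 3, 4, 6, 7, 8}
Step 15: union(3, 1) -> already same set; set of 3 now {0, 1, 2, 3, 4, 6, 7, 8}
Component of 4: {0, 1, 2, 3, 4, 6, 7, 8}

Answer: 0, 1, 2, 3, 4, 6, 7, 8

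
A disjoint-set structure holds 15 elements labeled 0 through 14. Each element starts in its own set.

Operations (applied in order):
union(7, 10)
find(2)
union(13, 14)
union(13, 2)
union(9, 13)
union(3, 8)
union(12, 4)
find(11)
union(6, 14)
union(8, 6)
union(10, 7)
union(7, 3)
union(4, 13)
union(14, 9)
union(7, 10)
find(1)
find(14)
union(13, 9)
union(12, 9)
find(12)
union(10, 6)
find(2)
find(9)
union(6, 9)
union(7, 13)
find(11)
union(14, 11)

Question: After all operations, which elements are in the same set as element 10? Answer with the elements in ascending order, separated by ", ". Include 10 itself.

Answer: 2, 3, 4, 6, 7, 8, 9, 10, 11, 12, 13, 14

Derivation:
Step 1: union(7, 10) -> merged; set of 7 now {7, 10}
Step 2: find(2) -> no change; set of 2 is {2}
Step 3: union(13, 14) -> merged; set of 13 now {13, 14}
Step 4: union(13, 2) -> merged; set of 13 now {2, 13, 14}
Step 5: union(9, 13) -> merged; set of 9 now {2, 9, 13, 14}
Step 6: union(3, 8) -> merged; set of 3 now {3, 8}
Step 7: union(12, 4) -> merged; set of 12 now {4, 12}
Step 8: find(11) -> no change; set of 11 is {11}
Step 9: union(6, 14) -> merged; set of 6 now {2, 6, 9, 13, 14}
Step 10: union(8, 6) -> merged; set of 8 now {2, 3, 6, 8, 9, 13, 14}
Step 11: union(10, 7) -> already same set; set of 10 now {7, 10}
Step 12: union(7, 3) -> merged; set of 7 now {2, 3, 6, 7, 8, 9, 10, 13, 14}
Step 13: union(4, 13) -> merged; set of 4 now {2, 3, 4, 6, 7, 8, 9, 10, 12, 13, 14}
Step 14: union(14, 9) -> already same set; set of 14 now {2, 3, 4, 6, 7, 8, 9, 10, 12, 13, 14}
Step 15: union(7, 10) -> already same set; set of 7 now {2, 3, 4, 6, 7, 8, 9, 10, 12, 13, 14}
Step 16: find(1) -> no change; set of 1 is {1}
Step 17: find(14) -> no change; set of 14 is {2, 3, 4, 6, 7, 8, 9, 10, 12, 13, 14}
Step 18: union(13, 9) -> already same set; set of 13 now {2, 3, 4, 6, 7, 8, 9, 10, 12, 13, 14}
Step 19: union(12, 9) -> already same set; set of 12 now {2, 3, 4, 6, 7, 8, 9, 10, 12, 13, 14}
Step 20: find(12) -> no change; set of 12 is {2, 3, 4, 6, 7, 8, 9, 10, 12, 13, 14}
Step 21: union(10, 6) -> already same set; set of 10 now {2, 3, 4, 6, 7, 8, 9, 10, 12, 13, 14}
Step 22: find(2) -> no change; set of 2 is {2, 3, 4, 6, 7, 8, 9, 10, 12, 13, 14}
Step 23: find(9) -> no change; set of 9 is {2, 3, 4, 6, 7, 8, 9, 10, 12, 13, 14}
Step 24: union(6, 9) -> already same set; set of 6 now {2, 3, 4, 6, 7, 8, 9, 10, 12, 13, 14}
Step 25: union(7, 13) -> already same set; set of 7 now {2, 3, 4, 6, 7, 8, 9, 10, 12, 13, 14}
Step 26: find(11) -> no change; set of 11 is {11}
Step 27: union(14, 11) -> merged; set of 14 now {2, 3, 4, 6, 7, 8, 9, 10, 11, 12, 13, 14}
Component of 10: {2, 3, 4, 6, 7, 8, 9, 10, 11, 12, 13, 14}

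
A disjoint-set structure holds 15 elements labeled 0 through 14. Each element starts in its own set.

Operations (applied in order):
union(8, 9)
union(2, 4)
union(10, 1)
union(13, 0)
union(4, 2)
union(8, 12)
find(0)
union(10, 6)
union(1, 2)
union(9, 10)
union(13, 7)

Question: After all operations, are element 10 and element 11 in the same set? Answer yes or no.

Step 1: union(8, 9) -> merged; set of 8 now {8, 9}
Step 2: union(2, 4) -> merged; set of 2 now {2, 4}
Step 3: union(10, 1) -> merged; set of 10 now {1, 10}
Step 4: union(13, 0) -> merged; set of 13 now {0, 13}
Step 5: union(4, 2) -> already same set; set of 4 now {2, 4}
Step 6: union(8, 12) -> merged; set of 8 now {8, 9, 12}
Step 7: find(0) -> no change; set of 0 is {0, 13}
Step 8: union(10, 6) -> merged; set of 10 now {1, 6, 10}
Step 9: union(1, 2) -> merged; set of 1 now {1, 2, 4, 6, 10}
Step 10: union(9, 10) -> merged; set of 9 now {1, 2, 4, 6, 8, 9, 10, 12}
Step 11: union(13, 7) -> merged; set of 13 now {0, 7, 13}
Set of 10: {1, 2, 4, 6, 8, 9, 10, 12}; 11 is not a member.

Answer: no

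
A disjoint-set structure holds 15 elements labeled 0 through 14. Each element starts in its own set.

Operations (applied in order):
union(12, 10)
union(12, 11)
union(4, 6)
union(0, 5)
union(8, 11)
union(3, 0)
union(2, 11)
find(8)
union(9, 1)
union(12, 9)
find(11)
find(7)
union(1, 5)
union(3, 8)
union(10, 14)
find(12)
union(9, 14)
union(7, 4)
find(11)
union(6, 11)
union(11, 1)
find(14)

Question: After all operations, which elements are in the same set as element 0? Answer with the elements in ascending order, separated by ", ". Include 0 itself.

Step 1: union(12, 10) -> merged; set of 12 now {10, 12}
Step 2: union(12, 11) -> merged; set of 12 now {10, 11, 12}
Step 3: union(4, 6) -> merged; set of 4 now {4, 6}
Step 4: union(0, 5) -> merged; set of 0 now {0, 5}
Step 5: union(8, 11) -> merged; set of 8 now {8, 10, 11, 12}
Step 6: union(3, 0) -> merged; set of 3 now {0, 3, 5}
Step 7: union(2, 11) -> merged; set of 2 now {2, 8, 10, 11, 12}
Step 8: find(8) -> no change; set of 8 is {2, 8, 10, 11, 12}
Step 9: union(9, 1) -> merged; set of 9 now {1, 9}
Step 10: union(12, 9) -> merged; set of 12 now {1, 2, 8, 9, 10, 11, 12}
Step 11: find(11) -> no change; set of 11 is {1, 2, 8, 9, 10, 11, 12}
Step 12: find(7) -> no change; set of 7 is {7}
Step 13: union(1, 5) -> merged; set of 1 now {0, 1, 2, 3, 5, 8, 9, 10, 11, 12}
Step 14: union(3, 8) -> already same set; set of 3 now {0, 1, 2, 3, 5, 8, 9, 10, 11, 12}
Step 15: union(10, 14) -> merged; set of 10 now {0, 1, 2, 3, 5, 8, 9, 10, 11, 12, 14}
Step 16: find(12) -> no change; set of 12 is {0, 1, 2, 3, 5, 8, 9, 10, 11, 12, 14}
Step 17: union(9, 14) -> already same set; set of 9 now {0, 1, 2, 3, 5, 8, 9, 10, 11, 12, 14}
Step 18: union(7, 4) -> merged; set of 7 now {4, 6, 7}
Step 19: find(11) -> no change; set of 11 is {0, 1, 2, 3, 5, 8, 9, 10, 11, 12, 14}
Step 20: union(6, 11) -> merged; set of 6 now {0, 1, 2, 3, 4, 5, 6, 7, 8, 9, 10, 11, 12, 14}
Step 21: union(11, 1) -> already same set; set of 11 now {0, 1, 2, 3, 4, 5, 6, 7, 8, 9, 10, 11, 12, 14}
Step 22: find(14) -> no change; set of 14 is {0, 1, 2, 3, 4, 5, 6, 7, 8, 9, 10, 11, 12, 14}
Component of 0: {0, 1, 2, 3, 4, 5, 6, 7, 8, 9, 10, 11, 12, 14}

Answer: 0, 1, 2, 3, 4, 5, 6, 7, 8, 9, 10, 11, 12, 14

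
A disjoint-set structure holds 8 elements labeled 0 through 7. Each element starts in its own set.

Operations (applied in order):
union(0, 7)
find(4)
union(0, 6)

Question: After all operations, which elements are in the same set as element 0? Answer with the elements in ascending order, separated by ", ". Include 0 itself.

Step 1: union(0, 7) -> merged; set of 0 now {0, 7}
Step 2: find(4) -> no change; set of 4 is {4}
Step 3: union(0, 6) -> merged; set of 0 now {0, 6, 7}
Component of 0: {0, 6, 7}

Answer: 0, 6, 7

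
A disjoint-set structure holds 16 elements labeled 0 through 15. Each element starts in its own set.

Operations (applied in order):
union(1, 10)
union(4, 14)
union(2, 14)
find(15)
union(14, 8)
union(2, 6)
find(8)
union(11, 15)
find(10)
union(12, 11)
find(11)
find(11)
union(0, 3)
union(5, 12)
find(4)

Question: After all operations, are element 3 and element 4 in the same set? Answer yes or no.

Step 1: union(1, 10) -> merged; set of 1 now {1, 10}
Step 2: union(4, 14) -> merged; set of 4 now {4, 14}
Step 3: union(2, 14) -> merged; set of 2 now {2, 4, 14}
Step 4: find(15) -> no change; set of 15 is {15}
Step 5: union(14, 8) -> merged; set of 14 now {2, 4, 8, 14}
Step 6: union(2, 6) -> merged; set of 2 now {2, 4, 6, 8, 14}
Step 7: find(8) -> no change; set of 8 is {2, 4, 6, 8, 14}
Step 8: union(11, 15) -> merged; set of 11 now {11, 15}
Step 9: find(10) -> no change; set of 10 is {1, 10}
Step 10: union(12, 11) -> merged; set of 12 now {11, 12, 15}
Step 11: find(11) -> no change; set of 11 is {11, 12, 15}
Step 12: find(11) -> no change; set of 11 is {11, 12, 15}
Step 13: union(0, 3) -> merged; set of 0 now {0, 3}
Step 14: union(5, 12) -> merged; set of 5 now {5, 11, 12, 15}
Step 15: find(4) -> no change; set of 4 is {2, 4, 6, 8, 14}
Set of 3: {0, 3}; 4 is not a member.

Answer: no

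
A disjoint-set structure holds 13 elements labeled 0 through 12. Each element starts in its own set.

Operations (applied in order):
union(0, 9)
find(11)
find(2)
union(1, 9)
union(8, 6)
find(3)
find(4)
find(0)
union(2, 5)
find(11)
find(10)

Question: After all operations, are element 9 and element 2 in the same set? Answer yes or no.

Step 1: union(0, 9) -> merged; set of 0 now {0, 9}
Step 2: find(11) -> no change; set of 11 is {11}
Step 3: find(2) -> no change; set of 2 is {2}
Step 4: union(1, 9) -> merged; set of 1 now {0, 1, 9}
Step 5: union(8, 6) -> merged; set of 8 now {6, 8}
Step 6: find(3) -> no change; set of 3 is {3}
Step 7: find(4) -> no change; set of 4 is {4}
Step 8: find(0) -> no change; set of 0 is {0, 1, 9}
Step 9: union(2, 5) -> merged; set of 2 now {2, 5}
Step 10: find(11) -> no change; set of 11 is {11}
Step 11: find(10) -> no change; set of 10 is {10}
Set of 9: {0, 1, 9}; 2 is not a member.

Answer: no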